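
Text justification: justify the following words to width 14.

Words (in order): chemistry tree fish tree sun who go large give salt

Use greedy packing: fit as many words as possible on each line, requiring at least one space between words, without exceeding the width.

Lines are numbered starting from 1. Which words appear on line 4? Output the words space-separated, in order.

Line 1: ['chemistry', 'tree'] (min_width=14, slack=0)
Line 2: ['fish', 'tree', 'sun'] (min_width=13, slack=1)
Line 3: ['who', 'go', 'large'] (min_width=12, slack=2)
Line 4: ['give', 'salt'] (min_width=9, slack=5)

Answer: give salt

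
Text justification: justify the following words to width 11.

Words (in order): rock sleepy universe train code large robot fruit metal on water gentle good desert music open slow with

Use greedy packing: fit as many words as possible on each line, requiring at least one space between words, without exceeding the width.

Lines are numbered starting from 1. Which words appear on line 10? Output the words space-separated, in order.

Line 1: ['rock', 'sleepy'] (min_width=11, slack=0)
Line 2: ['universe'] (min_width=8, slack=3)
Line 3: ['train', 'code'] (min_width=10, slack=1)
Line 4: ['large', 'robot'] (min_width=11, slack=0)
Line 5: ['fruit', 'metal'] (min_width=11, slack=0)
Line 6: ['on', 'water'] (min_width=8, slack=3)
Line 7: ['gentle', 'good'] (min_width=11, slack=0)
Line 8: ['desert'] (min_width=6, slack=5)
Line 9: ['music', 'open'] (min_width=10, slack=1)
Line 10: ['slow', 'with'] (min_width=9, slack=2)

Answer: slow with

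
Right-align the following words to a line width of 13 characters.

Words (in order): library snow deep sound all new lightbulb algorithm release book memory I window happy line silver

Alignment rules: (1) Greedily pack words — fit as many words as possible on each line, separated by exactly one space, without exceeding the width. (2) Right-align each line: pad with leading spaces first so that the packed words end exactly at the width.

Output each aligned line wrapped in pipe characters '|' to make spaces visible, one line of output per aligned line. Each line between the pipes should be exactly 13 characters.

Line 1: ['library', 'snow'] (min_width=12, slack=1)
Line 2: ['deep', 'sound'] (min_width=10, slack=3)
Line 3: ['all', 'new'] (min_width=7, slack=6)
Line 4: ['lightbulb'] (min_width=9, slack=4)
Line 5: ['algorithm'] (min_width=9, slack=4)
Line 6: ['release', 'book'] (min_width=12, slack=1)
Line 7: ['memory', 'I'] (min_width=8, slack=5)
Line 8: ['window', 'happy'] (min_width=12, slack=1)
Line 9: ['line', 'silver'] (min_width=11, slack=2)

Answer: | library snow|
|   deep sound|
|      all new|
|    lightbulb|
|    algorithm|
| release book|
|     memory I|
| window happy|
|  line silver|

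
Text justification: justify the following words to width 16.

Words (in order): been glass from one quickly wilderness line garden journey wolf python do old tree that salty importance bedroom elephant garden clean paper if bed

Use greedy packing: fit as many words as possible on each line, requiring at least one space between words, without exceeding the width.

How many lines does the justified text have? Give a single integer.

Answer: 10

Derivation:
Line 1: ['been', 'glass', 'from'] (min_width=15, slack=1)
Line 2: ['one', 'quickly'] (min_width=11, slack=5)
Line 3: ['wilderness', 'line'] (min_width=15, slack=1)
Line 4: ['garden', 'journey'] (min_width=14, slack=2)
Line 5: ['wolf', 'python', 'do'] (min_width=14, slack=2)
Line 6: ['old', 'tree', 'that'] (min_width=13, slack=3)
Line 7: ['salty', 'importance'] (min_width=16, slack=0)
Line 8: ['bedroom', 'elephant'] (min_width=16, slack=0)
Line 9: ['garden', 'clean'] (min_width=12, slack=4)
Line 10: ['paper', 'if', 'bed'] (min_width=12, slack=4)
Total lines: 10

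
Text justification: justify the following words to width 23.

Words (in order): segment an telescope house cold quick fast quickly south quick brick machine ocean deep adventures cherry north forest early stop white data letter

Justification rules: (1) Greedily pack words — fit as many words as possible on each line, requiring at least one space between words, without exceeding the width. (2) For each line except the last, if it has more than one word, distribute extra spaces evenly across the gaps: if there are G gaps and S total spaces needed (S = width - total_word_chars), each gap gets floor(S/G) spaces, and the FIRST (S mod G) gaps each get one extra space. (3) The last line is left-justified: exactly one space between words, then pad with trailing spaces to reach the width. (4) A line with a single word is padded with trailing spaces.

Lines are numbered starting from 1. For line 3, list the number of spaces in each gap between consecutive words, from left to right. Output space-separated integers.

Answer: 3 3

Derivation:
Line 1: ['segment', 'an', 'telescope'] (min_width=20, slack=3)
Line 2: ['house', 'cold', 'quick', 'fast'] (min_width=21, slack=2)
Line 3: ['quickly', 'south', 'quick'] (min_width=19, slack=4)
Line 4: ['brick', 'machine', 'ocean'] (min_width=19, slack=4)
Line 5: ['deep', 'adventures', 'cherry'] (min_width=22, slack=1)
Line 6: ['north', 'forest', 'early', 'stop'] (min_width=23, slack=0)
Line 7: ['white', 'data', 'letter'] (min_width=17, slack=6)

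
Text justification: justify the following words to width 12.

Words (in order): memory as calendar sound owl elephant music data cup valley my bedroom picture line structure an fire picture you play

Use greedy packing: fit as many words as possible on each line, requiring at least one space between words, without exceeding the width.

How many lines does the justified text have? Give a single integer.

Answer: 11

Derivation:
Line 1: ['memory', 'as'] (min_width=9, slack=3)
Line 2: ['calendar'] (min_width=8, slack=4)
Line 3: ['sound', 'owl'] (min_width=9, slack=3)
Line 4: ['elephant'] (min_width=8, slack=4)
Line 5: ['music', 'data'] (min_width=10, slack=2)
Line 6: ['cup', 'valley'] (min_width=10, slack=2)
Line 7: ['my', 'bedroom'] (min_width=10, slack=2)
Line 8: ['picture', 'line'] (min_width=12, slack=0)
Line 9: ['structure', 'an'] (min_width=12, slack=0)
Line 10: ['fire', 'picture'] (min_width=12, slack=0)
Line 11: ['you', 'play'] (min_width=8, slack=4)
Total lines: 11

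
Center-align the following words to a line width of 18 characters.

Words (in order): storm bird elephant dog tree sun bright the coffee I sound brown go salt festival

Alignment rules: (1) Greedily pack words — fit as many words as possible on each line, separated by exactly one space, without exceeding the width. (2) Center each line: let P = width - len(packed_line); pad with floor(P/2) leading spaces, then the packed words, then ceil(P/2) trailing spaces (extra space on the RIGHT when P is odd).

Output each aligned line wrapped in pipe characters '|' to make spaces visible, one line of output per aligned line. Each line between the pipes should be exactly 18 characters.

Answer: |    storm bird    |
|elephant dog tree |
|  sun bright the  |
|  coffee I sound  |
|  brown go salt   |
|     festival     |

Derivation:
Line 1: ['storm', 'bird'] (min_width=10, slack=8)
Line 2: ['elephant', 'dog', 'tree'] (min_width=17, slack=1)
Line 3: ['sun', 'bright', 'the'] (min_width=14, slack=4)
Line 4: ['coffee', 'I', 'sound'] (min_width=14, slack=4)
Line 5: ['brown', 'go', 'salt'] (min_width=13, slack=5)
Line 6: ['festival'] (min_width=8, slack=10)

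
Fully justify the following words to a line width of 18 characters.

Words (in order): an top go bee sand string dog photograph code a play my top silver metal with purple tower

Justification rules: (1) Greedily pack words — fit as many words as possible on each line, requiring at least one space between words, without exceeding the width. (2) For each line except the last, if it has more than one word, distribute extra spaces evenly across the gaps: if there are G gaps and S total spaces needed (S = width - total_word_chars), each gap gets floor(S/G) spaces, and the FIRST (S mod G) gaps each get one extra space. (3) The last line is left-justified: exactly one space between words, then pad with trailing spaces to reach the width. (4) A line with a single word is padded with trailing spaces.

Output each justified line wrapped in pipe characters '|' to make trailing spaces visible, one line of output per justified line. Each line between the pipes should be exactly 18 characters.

Line 1: ['an', 'top', 'go', 'bee', 'sand'] (min_width=18, slack=0)
Line 2: ['string', 'dog'] (min_width=10, slack=8)
Line 3: ['photograph', 'code', 'a'] (min_width=17, slack=1)
Line 4: ['play', 'my', 'top', 'silver'] (min_width=18, slack=0)
Line 5: ['metal', 'with', 'purple'] (min_width=17, slack=1)
Line 6: ['tower'] (min_width=5, slack=13)

Answer: |an top go bee sand|
|string         dog|
|photograph  code a|
|play my top silver|
|metal  with purple|
|tower             |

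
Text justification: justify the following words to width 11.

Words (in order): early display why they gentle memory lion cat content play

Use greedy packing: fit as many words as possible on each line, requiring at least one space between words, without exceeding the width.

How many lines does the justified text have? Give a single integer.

Line 1: ['early'] (min_width=5, slack=6)
Line 2: ['display', 'why'] (min_width=11, slack=0)
Line 3: ['they', 'gentle'] (min_width=11, slack=0)
Line 4: ['memory', 'lion'] (min_width=11, slack=0)
Line 5: ['cat', 'content'] (min_width=11, slack=0)
Line 6: ['play'] (min_width=4, slack=7)
Total lines: 6

Answer: 6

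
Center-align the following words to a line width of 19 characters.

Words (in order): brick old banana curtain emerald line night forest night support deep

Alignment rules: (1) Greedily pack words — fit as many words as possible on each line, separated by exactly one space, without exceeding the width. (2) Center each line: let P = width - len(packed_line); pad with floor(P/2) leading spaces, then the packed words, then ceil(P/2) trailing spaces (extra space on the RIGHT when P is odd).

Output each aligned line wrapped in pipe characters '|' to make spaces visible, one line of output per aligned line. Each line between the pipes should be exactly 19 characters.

Line 1: ['brick', 'old', 'banana'] (min_width=16, slack=3)
Line 2: ['curtain', 'emerald'] (min_width=15, slack=4)
Line 3: ['line', 'night', 'forest'] (min_width=17, slack=2)
Line 4: ['night', 'support', 'deep'] (min_width=18, slack=1)

Answer: | brick old banana  |
|  curtain emerald  |
| line night forest |
|night support deep |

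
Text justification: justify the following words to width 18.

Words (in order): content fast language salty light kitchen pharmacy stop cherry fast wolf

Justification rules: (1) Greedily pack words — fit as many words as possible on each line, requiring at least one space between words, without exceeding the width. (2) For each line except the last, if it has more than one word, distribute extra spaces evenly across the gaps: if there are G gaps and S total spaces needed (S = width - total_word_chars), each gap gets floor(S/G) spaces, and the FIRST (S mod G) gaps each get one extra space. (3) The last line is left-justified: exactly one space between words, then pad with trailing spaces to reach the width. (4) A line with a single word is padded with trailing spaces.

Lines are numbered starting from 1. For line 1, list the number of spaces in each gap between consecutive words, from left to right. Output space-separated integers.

Line 1: ['content', 'fast'] (min_width=12, slack=6)
Line 2: ['language', 'salty'] (min_width=14, slack=4)
Line 3: ['light', 'kitchen'] (min_width=13, slack=5)
Line 4: ['pharmacy', 'stop'] (min_width=13, slack=5)
Line 5: ['cherry', 'fast', 'wolf'] (min_width=16, slack=2)

Answer: 7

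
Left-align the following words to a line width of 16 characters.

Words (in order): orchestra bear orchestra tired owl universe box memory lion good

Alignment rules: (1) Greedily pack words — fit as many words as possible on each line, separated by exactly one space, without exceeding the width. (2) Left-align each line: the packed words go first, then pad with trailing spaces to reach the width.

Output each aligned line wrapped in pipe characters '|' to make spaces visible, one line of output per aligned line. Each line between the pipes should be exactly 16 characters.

Line 1: ['orchestra', 'bear'] (min_width=14, slack=2)
Line 2: ['orchestra', 'tired'] (min_width=15, slack=1)
Line 3: ['owl', 'universe', 'box'] (min_width=16, slack=0)
Line 4: ['memory', 'lion', 'good'] (min_width=16, slack=0)

Answer: |orchestra bear  |
|orchestra tired |
|owl universe box|
|memory lion good|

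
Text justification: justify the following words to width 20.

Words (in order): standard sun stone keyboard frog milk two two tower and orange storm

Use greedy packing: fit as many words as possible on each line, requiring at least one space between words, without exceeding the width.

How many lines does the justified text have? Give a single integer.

Line 1: ['standard', 'sun', 'stone'] (min_width=18, slack=2)
Line 2: ['keyboard', 'frog', 'milk'] (min_width=18, slack=2)
Line 3: ['two', 'two', 'tower', 'and'] (min_width=17, slack=3)
Line 4: ['orange', 'storm'] (min_width=12, slack=8)
Total lines: 4

Answer: 4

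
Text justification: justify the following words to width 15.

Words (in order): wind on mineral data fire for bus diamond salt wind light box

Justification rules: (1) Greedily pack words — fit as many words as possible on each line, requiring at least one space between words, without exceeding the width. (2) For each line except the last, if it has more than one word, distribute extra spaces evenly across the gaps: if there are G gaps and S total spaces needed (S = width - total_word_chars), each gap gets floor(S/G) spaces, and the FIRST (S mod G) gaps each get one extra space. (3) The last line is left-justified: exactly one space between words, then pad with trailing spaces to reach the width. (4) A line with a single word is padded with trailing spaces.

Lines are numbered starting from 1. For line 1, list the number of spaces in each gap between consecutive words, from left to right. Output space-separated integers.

Line 1: ['wind', 'on', 'mineral'] (min_width=15, slack=0)
Line 2: ['data', 'fire', 'for'] (min_width=13, slack=2)
Line 3: ['bus', 'diamond'] (min_width=11, slack=4)
Line 4: ['salt', 'wind', 'light'] (min_width=15, slack=0)
Line 5: ['box'] (min_width=3, slack=12)

Answer: 1 1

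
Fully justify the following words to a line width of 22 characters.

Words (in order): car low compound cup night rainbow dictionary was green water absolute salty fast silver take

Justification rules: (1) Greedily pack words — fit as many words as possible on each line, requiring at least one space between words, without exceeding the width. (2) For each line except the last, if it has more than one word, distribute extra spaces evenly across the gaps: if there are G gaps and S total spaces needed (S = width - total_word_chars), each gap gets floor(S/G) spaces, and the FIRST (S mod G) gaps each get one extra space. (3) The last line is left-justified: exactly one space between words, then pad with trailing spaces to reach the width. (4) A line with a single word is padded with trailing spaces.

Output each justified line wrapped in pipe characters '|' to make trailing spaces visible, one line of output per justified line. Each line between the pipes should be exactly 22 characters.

Answer: |car  low  compound cup|
|night          rainbow|
|dictionary  was  green|
|water  absolute  salty|
|fast silver take      |

Derivation:
Line 1: ['car', 'low', 'compound', 'cup'] (min_width=20, slack=2)
Line 2: ['night', 'rainbow'] (min_width=13, slack=9)
Line 3: ['dictionary', 'was', 'green'] (min_width=20, slack=2)
Line 4: ['water', 'absolute', 'salty'] (min_width=20, slack=2)
Line 5: ['fast', 'silver', 'take'] (min_width=16, slack=6)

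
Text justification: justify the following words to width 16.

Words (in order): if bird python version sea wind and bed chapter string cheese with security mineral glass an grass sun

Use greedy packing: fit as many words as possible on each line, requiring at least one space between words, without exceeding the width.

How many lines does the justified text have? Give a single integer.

Answer: 7

Derivation:
Line 1: ['if', 'bird', 'python'] (min_width=14, slack=2)
Line 2: ['version', 'sea', 'wind'] (min_width=16, slack=0)
Line 3: ['and', 'bed', 'chapter'] (min_width=15, slack=1)
Line 4: ['string', 'cheese'] (min_width=13, slack=3)
Line 5: ['with', 'security'] (min_width=13, slack=3)
Line 6: ['mineral', 'glass', 'an'] (min_width=16, slack=0)
Line 7: ['grass', 'sun'] (min_width=9, slack=7)
Total lines: 7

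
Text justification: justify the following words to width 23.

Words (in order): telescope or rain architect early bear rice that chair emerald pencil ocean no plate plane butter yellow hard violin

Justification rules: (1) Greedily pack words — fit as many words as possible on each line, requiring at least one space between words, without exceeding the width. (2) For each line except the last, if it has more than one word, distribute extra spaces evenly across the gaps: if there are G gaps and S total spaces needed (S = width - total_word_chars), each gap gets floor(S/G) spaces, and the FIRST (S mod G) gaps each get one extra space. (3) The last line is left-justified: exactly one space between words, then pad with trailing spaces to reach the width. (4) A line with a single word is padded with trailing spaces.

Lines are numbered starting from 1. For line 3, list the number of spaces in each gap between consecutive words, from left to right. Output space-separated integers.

Answer: 1 1 1

Derivation:
Line 1: ['telescope', 'or', 'rain'] (min_width=17, slack=6)
Line 2: ['architect', 'early', 'bear'] (min_width=20, slack=3)
Line 3: ['rice', 'that', 'chair', 'emerald'] (min_width=23, slack=0)
Line 4: ['pencil', 'ocean', 'no', 'plate'] (min_width=21, slack=2)
Line 5: ['plane', 'butter', 'yellow'] (min_width=19, slack=4)
Line 6: ['hard', 'violin'] (min_width=11, slack=12)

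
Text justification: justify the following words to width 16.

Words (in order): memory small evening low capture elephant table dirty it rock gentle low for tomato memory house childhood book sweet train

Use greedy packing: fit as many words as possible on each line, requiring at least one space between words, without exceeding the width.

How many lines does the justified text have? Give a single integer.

Line 1: ['memory', 'small'] (min_width=12, slack=4)
Line 2: ['evening', 'low'] (min_width=11, slack=5)
Line 3: ['capture', 'elephant'] (min_width=16, slack=0)
Line 4: ['table', 'dirty', 'it'] (min_width=14, slack=2)
Line 5: ['rock', 'gentle', 'low'] (min_width=15, slack=1)
Line 6: ['for', 'tomato'] (min_width=10, slack=6)
Line 7: ['memory', 'house'] (min_width=12, slack=4)
Line 8: ['childhood', 'book'] (min_width=14, slack=2)
Line 9: ['sweet', 'train'] (min_width=11, slack=5)
Total lines: 9

Answer: 9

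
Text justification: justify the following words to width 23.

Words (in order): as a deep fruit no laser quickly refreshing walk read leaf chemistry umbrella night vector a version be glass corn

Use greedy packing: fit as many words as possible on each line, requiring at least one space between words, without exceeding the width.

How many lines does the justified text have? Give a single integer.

Answer: 6

Derivation:
Line 1: ['as', 'a', 'deep', 'fruit', 'no'] (min_width=18, slack=5)
Line 2: ['laser', 'quickly'] (min_width=13, slack=10)
Line 3: ['refreshing', 'walk', 'read'] (min_width=20, slack=3)
Line 4: ['leaf', 'chemistry', 'umbrella'] (min_width=23, slack=0)
Line 5: ['night', 'vector', 'a', 'version'] (min_width=22, slack=1)
Line 6: ['be', 'glass', 'corn'] (min_width=13, slack=10)
Total lines: 6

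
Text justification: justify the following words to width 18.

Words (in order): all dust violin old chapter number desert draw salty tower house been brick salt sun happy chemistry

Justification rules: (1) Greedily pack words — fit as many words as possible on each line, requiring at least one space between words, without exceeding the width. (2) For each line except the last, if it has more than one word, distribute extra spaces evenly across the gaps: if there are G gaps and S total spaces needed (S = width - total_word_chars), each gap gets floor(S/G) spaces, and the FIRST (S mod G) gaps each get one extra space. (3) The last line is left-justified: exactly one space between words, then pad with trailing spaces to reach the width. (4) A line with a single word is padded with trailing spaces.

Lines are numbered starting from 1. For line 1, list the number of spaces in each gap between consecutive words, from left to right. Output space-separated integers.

Line 1: ['all', 'dust', 'violin'] (min_width=15, slack=3)
Line 2: ['old', 'chapter', 'number'] (min_width=18, slack=0)
Line 3: ['desert', 'draw', 'salty'] (min_width=17, slack=1)
Line 4: ['tower', 'house', 'been'] (min_width=16, slack=2)
Line 5: ['brick', 'salt', 'sun'] (min_width=14, slack=4)
Line 6: ['happy', 'chemistry'] (min_width=15, slack=3)

Answer: 3 2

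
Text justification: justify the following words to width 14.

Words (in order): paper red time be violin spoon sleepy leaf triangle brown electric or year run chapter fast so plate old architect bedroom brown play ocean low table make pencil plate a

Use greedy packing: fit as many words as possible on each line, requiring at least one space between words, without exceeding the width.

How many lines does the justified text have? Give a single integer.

Answer: 13

Derivation:
Line 1: ['paper', 'red', 'time'] (min_width=14, slack=0)
Line 2: ['be', 'violin'] (min_width=9, slack=5)
Line 3: ['spoon', 'sleepy'] (min_width=12, slack=2)
Line 4: ['leaf', 'triangle'] (min_width=13, slack=1)
Line 5: ['brown', 'electric'] (min_width=14, slack=0)
Line 6: ['or', 'year', 'run'] (min_width=11, slack=3)
Line 7: ['chapter', 'fast'] (min_width=12, slack=2)
Line 8: ['so', 'plate', 'old'] (min_width=12, slack=2)
Line 9: ['architect'] (min_width=9, slack=5)
Line 10: ['bedroom', 'brown'] (min_width=13, slack=1)
Line 11: ['play', 'ocean', 'low'] (min_width=14, slack=0)
Line 12: ['table', 'make'] (min_width=10, slack=4)
Line 13: ['pencil', 'plate', 'a'] (min_width=14, slack=0)
Total lines: 13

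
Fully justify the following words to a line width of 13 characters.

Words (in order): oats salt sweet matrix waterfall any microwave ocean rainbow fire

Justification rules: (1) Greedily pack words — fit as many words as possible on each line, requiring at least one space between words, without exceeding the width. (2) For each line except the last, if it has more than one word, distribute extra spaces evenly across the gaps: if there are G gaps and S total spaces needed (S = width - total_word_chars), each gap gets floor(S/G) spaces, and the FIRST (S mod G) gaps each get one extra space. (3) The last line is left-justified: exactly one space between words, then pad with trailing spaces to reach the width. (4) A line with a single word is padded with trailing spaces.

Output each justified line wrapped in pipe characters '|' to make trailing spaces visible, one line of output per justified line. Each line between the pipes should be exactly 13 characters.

Line 1: ['oats', 'salt'] (min_width=9, slack=4)
Line 2: ['sweet', 'matrix'] (min_width=12, slack=1)
Line 3: ['waterfall', 'any'] (min_width=13, slack=0)
Line 4: ['microwave'] (min_width=9, slack=4)
Line 5: ['ocean', 'rainbow'] (min_width=13, slack=0)
Line 6: ['fire'] (min_width=4, slack=9)

Answer: |oats     salt|
|sweet  matrix|
|waterfall any|
|microwave    |
|ocean rainbow|
|fire         |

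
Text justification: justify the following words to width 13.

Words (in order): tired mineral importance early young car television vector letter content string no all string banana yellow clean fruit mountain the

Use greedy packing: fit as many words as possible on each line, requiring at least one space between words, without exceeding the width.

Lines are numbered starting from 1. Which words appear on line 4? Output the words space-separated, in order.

Answer: car

Derivation:
Line 1: ['tired', 'mineral'] (min_width=13, slack=0)
Line 2: ['importance'] (min_width=10, slack=3)
Line 3: ['early', 'young'] (min_width=11, slack=2)
Line 4: ['car'] (min_width=3, slack=10)
Line 5: ['television'] (min_width=10, slack=3)
Line 6: ['vector', 'letter'] (min_width=13, slack=0)
Line 7: ['content'] (min_width=7, slack=6)
Line 8: ['string', 'no', 'all'] (min_width=13, slack=0)
Line 9: ['string', 'banana'] (min_width=13, slack=0)
Line 10: ['yellow', 'clean'] (min_width=12, slack=1)
Line 11: ['fruit'] (min_width=5, slack=8)
Line 12: ['mountain', 'the'] (min_width=12, slack=1)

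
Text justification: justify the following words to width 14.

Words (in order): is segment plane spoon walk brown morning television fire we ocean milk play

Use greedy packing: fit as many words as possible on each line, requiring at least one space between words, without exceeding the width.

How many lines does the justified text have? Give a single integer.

Answer: 7

Derivation:
Line 1: ['is', 'segment'] (min_width=10, slack=4)
Line 2: ['plane', 'spoon'] (min_width=11, slack=3)
Line 3: ['walk', 'brown'] (min_width=10, slack=4)
Line 4: ['morning'] (min_width=7, slack=7)
Line 5: ['television'] (min_width=10, slack=4)
Line 6: ['fire', 'we', 'ocean'] (min_width=13, slack=1)
Line 7: ['milk', 'play'] (min_width=9, slack=5)
Total lines: 7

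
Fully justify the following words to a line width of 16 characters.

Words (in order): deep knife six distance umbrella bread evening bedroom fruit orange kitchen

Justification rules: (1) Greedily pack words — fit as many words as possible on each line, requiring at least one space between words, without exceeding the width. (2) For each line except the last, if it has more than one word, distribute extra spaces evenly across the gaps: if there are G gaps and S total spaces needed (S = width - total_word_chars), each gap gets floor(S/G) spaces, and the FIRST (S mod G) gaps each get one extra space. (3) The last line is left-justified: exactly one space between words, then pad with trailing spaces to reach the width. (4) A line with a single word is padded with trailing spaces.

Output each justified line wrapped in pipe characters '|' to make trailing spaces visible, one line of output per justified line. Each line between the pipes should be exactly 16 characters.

Line 1: ['deep', 'knife', 'six'] (min_width=14, slack=2)
Line 2: ['distance'] (min_width=8, slack=8)
Line 3: ['umbrella', 'bread'] (min_width=14, slack=2)
Line 4: ['evening', 'bedroom'] (min_width=15, slack=1)
Line 5: ['fruit', 'orange'] (min_width=12, slack=4)
Line 6: ['kitchen'] (min_width=7, slack=9)

Answer: |deep  knife  six|
|distance        |
|umbrella   bread|
|evening  bedroom|
|fruit     orange|
|kitchen         |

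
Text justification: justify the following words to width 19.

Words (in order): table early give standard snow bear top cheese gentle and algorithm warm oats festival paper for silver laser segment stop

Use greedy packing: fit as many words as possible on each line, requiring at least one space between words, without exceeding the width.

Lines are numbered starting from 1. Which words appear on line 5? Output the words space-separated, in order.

Answer: oats festival paper

Derivation:
Line 1: ['table', 'early', 'give'] (min_width=16, slack=3)
Line 2: ['standard', 'snow', 'bear'] (min_width=18, slack=1)
Line 3: ['top', 'cheese', 'gentle'] (min_width=17, slack=2)
Line 4: ['and', 'algorithm', 'warm'] (min_width=18, slack=1)
Line 5: ['oats', 'festival', 'paper'] (min_width=19, slack=0)
Line 6: ['for', 'silver', 'laser'] (min_width=16, slack=3)
Line 7: ['segment', 'stop'] (min_width=12, slack=7)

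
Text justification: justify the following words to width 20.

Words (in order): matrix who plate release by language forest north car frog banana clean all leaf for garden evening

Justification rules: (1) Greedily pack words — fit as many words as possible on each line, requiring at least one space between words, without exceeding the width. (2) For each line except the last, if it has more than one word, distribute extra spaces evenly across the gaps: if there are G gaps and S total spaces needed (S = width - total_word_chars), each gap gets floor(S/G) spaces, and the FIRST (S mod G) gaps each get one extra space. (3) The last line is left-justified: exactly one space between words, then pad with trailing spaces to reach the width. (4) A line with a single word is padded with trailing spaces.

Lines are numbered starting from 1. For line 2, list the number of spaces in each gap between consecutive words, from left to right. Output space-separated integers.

Line 1: ['matrix', 'who', 'plate'] (min_width=16, slack=4)
Line 2: ['release', 'by', 'language'] (min_width=19, slack=1)
Line 3: ['forest', 'north', 'car'] (min_width=16, slack=4)
Line 4: ['frog', 'banana', 'clean'] (min_width=17, slack=3)
Line 5: ['all', 'leaf', 'for', 'garden'] (min_width=19, slack=1)
Line 6: ['evening'] (min_width=7, slack=13)

Answer: 2 1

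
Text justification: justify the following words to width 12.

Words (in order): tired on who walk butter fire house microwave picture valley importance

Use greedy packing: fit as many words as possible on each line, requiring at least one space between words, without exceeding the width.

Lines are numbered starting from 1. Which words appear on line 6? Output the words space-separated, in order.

Answer: valley

Derivation:
Line 1: ['tired', 'on', 'who'] (min_width=12, slack=0)
Line 2: ['walk', 'butter'] (min_width=11, slack=1)
Line 3: ['fire', 'house'] (min_width=10, slack=2)
Line 4: ['microwave'] (min_width=9, slack=3)
Line 5: ['picture'] (min_width=7, slack=5)
Line 6: ['valley'] (min_width=6, slack=6)
Line 7: ['importance'] (min_width=10, slack=2)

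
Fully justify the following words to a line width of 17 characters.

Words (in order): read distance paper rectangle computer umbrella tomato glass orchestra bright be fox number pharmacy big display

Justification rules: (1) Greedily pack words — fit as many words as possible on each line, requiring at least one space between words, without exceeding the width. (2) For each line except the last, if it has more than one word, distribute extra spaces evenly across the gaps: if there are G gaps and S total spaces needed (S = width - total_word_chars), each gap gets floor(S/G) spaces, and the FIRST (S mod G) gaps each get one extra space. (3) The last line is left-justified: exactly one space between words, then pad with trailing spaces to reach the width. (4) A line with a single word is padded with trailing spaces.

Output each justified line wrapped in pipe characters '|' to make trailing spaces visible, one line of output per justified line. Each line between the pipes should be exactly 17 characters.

Line 1: ['read', 'distance'] (min_width=13, slack=4)
Line 2: ['paper', 'rectangle'] (min_width=15, slack=2)
Line 3: ['computer', 'umbrella'] (min_width=17, slack=0)
Line 4: ['tomato', 'glass'] (min_width=12, slack=5)
Line 5: ['orchestra', 'bright'] (min_width=16, slack=1)
Line 6: ['be', 'fox', 'number'] (min_width=13, slack=4)
Line 7: ['pharmacy', 'big'] (min_width=12, slack=5)
Line 8: ['display'] (min_width=7, slack=10)

Answer: |read     distance|
|paper   rectangle|
|computer umbrella|
|tomato      glass|
|orchestra  bright|
|be   fox   number|
|pharmacy      big|
|display          |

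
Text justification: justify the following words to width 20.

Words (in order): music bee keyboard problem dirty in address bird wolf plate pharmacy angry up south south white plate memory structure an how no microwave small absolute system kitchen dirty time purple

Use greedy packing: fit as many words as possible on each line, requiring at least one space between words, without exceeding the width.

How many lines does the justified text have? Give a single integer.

Line 1: ['music', 'bee', 'keyboard'] (min_width=18, slack=2)
Line 2: ['problem', 'dirty', 'in'] (min_width=16, slack=4)
Line 3: ['address', 'bird', 'wolf'] (min_width=17, slack=3)
Line 4: ['plate', 'pharmacy', 'angry'] (min_width=20, slack=0)
Line 5: ['up', 'south', 'south', 'white'] (min_width=20, slack=0)
Line 6: ['plate', 'memory'] (min_width=12, slack=8)
Line 7: ['structure', 'an', 'how', 'no'] (min_width=19, slack=1)
Line 8: ['microwave', 'small'] (min_width=15, slack=5)
Line 9: ['absolute', 'system'] (min_width=15, slack=5)
Line 10: ['kitchen', 'dirty', 'time'] (min_width=18, slack=2)
Line 11: ['purple'] (min_width=6, slack=14)
Total lines: 11

Answer: 11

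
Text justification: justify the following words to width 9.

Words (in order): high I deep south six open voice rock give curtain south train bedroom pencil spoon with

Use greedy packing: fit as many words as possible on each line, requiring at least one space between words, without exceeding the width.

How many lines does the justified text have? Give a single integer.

Answer: 13

Derivation:
Line 1: ['high', 'I'] (min_width=6, slack=3)
Line 2: ['deep'] (min_width=4, slack=5)
Line 3: ['south', 'six'] (min_width=9, slack=0)
Line 4: ['open'] (min_width=4, slack=5)
Line 5: ['voice'] (min_width=5, slack=4)
Line 6: ['rock', 'give'] (min_width=9, slack=0)
Line 7: ['curtain'] (min_width=7, slack=2)
Line 8: ['south'] (min_width=5, slack=4)
Line 9: ['train'] (min_width=5, slack=4)
Line 10: ['bedroom'] (min_width=7, slack=2)
Line 11: ['pencil'] (min_width=6, slack=3)
Line 12: ['spoon'] (min_width=5, slack=4)
Line 13: ['with'] (min_width=4, slack=5)
Total lines: 13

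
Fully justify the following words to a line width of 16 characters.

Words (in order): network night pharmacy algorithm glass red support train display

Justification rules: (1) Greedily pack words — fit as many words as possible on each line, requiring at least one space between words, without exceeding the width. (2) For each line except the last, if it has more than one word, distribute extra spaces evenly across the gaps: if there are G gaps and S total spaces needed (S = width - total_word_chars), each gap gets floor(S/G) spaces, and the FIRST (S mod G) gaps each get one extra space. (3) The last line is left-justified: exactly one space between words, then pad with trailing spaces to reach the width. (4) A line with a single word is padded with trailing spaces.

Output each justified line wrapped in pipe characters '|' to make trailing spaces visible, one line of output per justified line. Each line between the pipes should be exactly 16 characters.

Answer: |network    night|
|pharmacy        |
|algorithm  glass|
|red      support|
|train display   |

Derivation:
Line 1: ['network', 'night'] (min_width=13, slack=3)
Line 2: ['pharmacy'] (min_width=8, slack=8)
Line 3: ['algorithm', 'glass'] (min_width=15, slack=1)
Line 4: ['red', 'support'] (min_width=11, slack=5)
Line 5: ['train', 'display'] (min_width=13, slack=3)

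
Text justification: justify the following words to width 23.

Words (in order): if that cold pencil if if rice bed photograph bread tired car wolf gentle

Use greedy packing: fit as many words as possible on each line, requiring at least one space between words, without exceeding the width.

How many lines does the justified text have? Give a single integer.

Line 1: ['if', 'that', 'cold', 'pencil', 'if'] (min_width=22, slack=1)
Line 2: ['if', 'rice', 'bed', 'photograph'] (min_width=22, slack=1)
Line 3: ['bread', 'tired', 'car', 'wolf'] (min_width=20, slack=3)
Line 4: ['gentle'] (min_width=6, slack=17)
Total lines: 4

Answer: 4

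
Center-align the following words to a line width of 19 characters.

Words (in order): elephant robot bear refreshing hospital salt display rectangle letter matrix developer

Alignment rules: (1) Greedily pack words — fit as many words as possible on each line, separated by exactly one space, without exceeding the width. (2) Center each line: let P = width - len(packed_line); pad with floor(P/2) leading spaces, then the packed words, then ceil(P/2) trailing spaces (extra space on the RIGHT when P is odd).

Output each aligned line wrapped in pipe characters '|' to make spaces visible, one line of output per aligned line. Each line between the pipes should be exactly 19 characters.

Line 1: ['elephant', 'robot', 'bear'] (min_width=19, slack=0)
Line 2: ['refreshing', 'hospital'] (min_width=19, slack=0)
Line 3: ['salt', 'display'] (min_width=12, slack=7)
Line 4: ['rectangle', 'letter'] (min_width=16, slack=3)
Line 5: ['matrix', 'developer'] (min_width=16, slack=3)

Answer: |elephant robot bear|
|refreshing hospital|
|   salt display    |
| rectangle letter  |
| matrix developer  |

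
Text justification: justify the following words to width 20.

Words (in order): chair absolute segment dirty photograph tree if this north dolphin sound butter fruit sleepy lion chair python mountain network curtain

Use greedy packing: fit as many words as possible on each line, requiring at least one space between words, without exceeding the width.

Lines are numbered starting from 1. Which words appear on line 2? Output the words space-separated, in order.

Answer: segment dirty

Derivation:
Line 1: ['chair', 'absolute'] (min_width=14, slack=6)
Line 2: ['segment', 'dirty'] (min_width=13, slack=7)
Line 3: ['photograph', 'tree', 'if'] (min_width=18, slack=2)
Line 4: ['this', 'north', 'dolphin'] (min_width=18, slack=2)
Line 5: ['sound', 'butter', 'fruit'] (min_width=18, slack=2)
Line 6: ['sleepy', 'lion', 'chair'] (min_width=17, slack=3)
Line 7: ['python', 'mountain'] (min_width=15, slack=5)
Line 8: ['network', 'curtain'] (min_width=15, slack=5)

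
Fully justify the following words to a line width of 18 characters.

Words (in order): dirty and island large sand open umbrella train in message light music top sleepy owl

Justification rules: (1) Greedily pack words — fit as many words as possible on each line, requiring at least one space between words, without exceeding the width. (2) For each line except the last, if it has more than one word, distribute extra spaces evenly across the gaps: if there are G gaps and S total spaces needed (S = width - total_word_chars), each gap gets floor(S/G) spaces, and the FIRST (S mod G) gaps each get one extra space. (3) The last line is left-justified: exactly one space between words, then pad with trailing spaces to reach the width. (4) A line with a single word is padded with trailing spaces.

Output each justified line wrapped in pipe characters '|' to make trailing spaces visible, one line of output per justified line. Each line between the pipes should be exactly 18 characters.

Answer: |dirty  and  island|
|large   sand  open|
|umbrella  train in|
|message      light|
|music  top  sleepy|
|owl               |

Derivation:
Line 1: ['dirty', 'and', 'island'] (min_width=16, slack=2)
Line 2: ['large', 'sand', 'open'] (min_width=15, slack=3)
Line 3: ['umbrella', 'train', 'in'] (min_width=17, slack=1)
Line 4: ['message', 'light'] (min_width=13, slack=5)
Line 5: ['music', 'top', 'sleepy'] (min_width=16, slack=2)
Line 6: ['owl'] (min_width=3, slack=15)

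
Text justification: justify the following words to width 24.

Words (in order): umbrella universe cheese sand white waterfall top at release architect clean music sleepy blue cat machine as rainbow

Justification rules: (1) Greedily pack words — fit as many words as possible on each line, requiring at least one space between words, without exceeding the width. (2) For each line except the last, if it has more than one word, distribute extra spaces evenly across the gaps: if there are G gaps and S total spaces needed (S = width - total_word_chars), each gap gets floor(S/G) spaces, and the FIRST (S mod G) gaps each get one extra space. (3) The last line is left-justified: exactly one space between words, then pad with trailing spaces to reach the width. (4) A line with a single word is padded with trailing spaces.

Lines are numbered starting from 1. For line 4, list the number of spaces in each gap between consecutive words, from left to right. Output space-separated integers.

Line 1: ['umbrella', 'universe', 'cheese'] (min_width=24, slack=0)
Line 2: ['sand', 'white', 'waterfall', 'top'] (min_width=24, slack=0)
Line 3: ['at', 'release', 'architect'] (min_width=20, slack=4)
Line 4: ['clean', 'music', 'sleepy', 'blue'] (min_width=23, slack=1)
Line 5: ['cat', 'machine', 'as', 'rainbow'] (min_width=22, slack=2)

Answer: 2 1 1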